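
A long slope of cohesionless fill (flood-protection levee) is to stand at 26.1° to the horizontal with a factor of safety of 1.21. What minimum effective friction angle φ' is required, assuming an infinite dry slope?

FS = tanφ'/tanβ ⇒ tanφ' = FS · tanβ = 1.21 · tan26.1° = 0.5928
φ' = arctan(0.5928) = 30.66°

φ' = 30.7°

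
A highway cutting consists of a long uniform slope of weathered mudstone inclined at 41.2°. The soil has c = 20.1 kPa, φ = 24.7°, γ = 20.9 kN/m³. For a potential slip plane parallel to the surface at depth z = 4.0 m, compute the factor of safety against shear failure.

FS = 1.01

For an infinite slope with a slip plane parallel to the surface (no pore pressure): FS = [c + γz cos²β tanφ] / [γz sinβ cosβ].
γz = 20.9·4.0 = 83.60 kN/m²
Numerator = 20.1 + 83.60·cos²41.2°·tan24.7° = 20.1 + 83.60·0.5661·0.4599 = 41.869 kPa
Denominator = 83.60·sin41.2°·cos41.2° = 83.60·0.6587·0.7524 = 41.433 kPa
FS = 41.869 / 41.433 = 1.011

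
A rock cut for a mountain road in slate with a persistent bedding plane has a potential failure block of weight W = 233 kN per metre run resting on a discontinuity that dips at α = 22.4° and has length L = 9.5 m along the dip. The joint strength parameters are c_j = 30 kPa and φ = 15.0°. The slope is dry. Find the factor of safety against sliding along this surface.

FS = 3.86

Resolving the block weight along and normal to the plane and applying the Mohr–Coulomb strength on the joint:
N' = W cosα = 233·cos22.4° = 215.4 kN/m
Driving force T = W sinα = 233·sin22.4° = 88.8 kN/m
Resisting force R = c_j·L + N'·tanφ = 30·9.5 + 215.4·tan15.0° = 285.0 + 57.7 = 342.7 kN/m
FS = R / T = 342.7 / 88.8 = 3.860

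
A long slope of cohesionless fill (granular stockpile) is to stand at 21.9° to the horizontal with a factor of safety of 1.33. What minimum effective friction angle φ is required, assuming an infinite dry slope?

φ = 28.1°

FS = tanφ/tanβ ⇒ tanφ = FS · tanβ = 1.33 · tan21.9° = 0.5347
φ = arctan(0.5347) = 28.13°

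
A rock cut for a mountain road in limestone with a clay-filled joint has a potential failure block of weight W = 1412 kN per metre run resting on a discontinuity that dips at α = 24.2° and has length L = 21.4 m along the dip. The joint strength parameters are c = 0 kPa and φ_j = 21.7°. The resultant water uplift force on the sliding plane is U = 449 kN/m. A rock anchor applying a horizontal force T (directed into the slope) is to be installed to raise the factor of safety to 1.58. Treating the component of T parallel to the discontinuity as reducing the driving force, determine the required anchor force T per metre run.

Resolving forces along and normal to the sliding plane, with the horizontal anchor force T adding T·sinα to the effective normal force and T·cosα acting up the plane against the driving force:
FS = [cL + (W cosα − U + T sinα) tanφ_j] / [W sinα − T cosα]
Without the anchor: N' = 838.9 kN/m, driving T_d = 578.8 kN/m, resisting R = 0·21.4 + 838.9·tan21.7° = 333.8 kN/m, FS = 0.58.
Setting FS = 1.58 and solving for T:
1.58·(578.8 − T cos24.2°) = 333.8 + T sin24.2°·tan21.7°
T·(sin24.2°·tan21.7° + 1.58·cos24.2°) = 1.58·578.8 − 333.8
T·(0.4099·0.3979 + 1.58·0.9121) = 914.5 − 333.8 = 580.7
T·1.6043 = 580.7
T = 362.0 kN/m

T = 362 kN/m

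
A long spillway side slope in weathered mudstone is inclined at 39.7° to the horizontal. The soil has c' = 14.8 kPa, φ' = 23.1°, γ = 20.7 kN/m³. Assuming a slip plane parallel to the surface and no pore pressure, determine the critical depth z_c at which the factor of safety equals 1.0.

Setting FS = 1.00 in FS = [c' + γz cos²β tanφ'] / [γz sinβ cosβ] and solving for z:
z = c' / [γ cosβ (FS·sinβ − cosβ·tanφ')]
  = 14.8 / [20.7·cos39.7°·(1.00·sin39.7° − cos39.7°·tan23.1°)]
  = 14.8 / [20.7·0.7694·(1.00·0.6388 − 0.7694·0.4265)]
  = 14.8 / 4.9467 = 2.992 m

z_c = 2.99 m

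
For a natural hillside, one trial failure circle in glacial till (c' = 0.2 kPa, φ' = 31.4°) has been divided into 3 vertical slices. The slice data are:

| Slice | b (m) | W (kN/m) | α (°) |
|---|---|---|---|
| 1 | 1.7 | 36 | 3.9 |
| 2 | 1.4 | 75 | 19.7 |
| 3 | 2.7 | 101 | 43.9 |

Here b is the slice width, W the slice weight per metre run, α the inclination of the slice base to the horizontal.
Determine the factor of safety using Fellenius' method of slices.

FS = 1.13

Ordinary method of slices: FS = Σ[c'·Δl_i + (W_i cosα_i)·tanφ'] / Σ W_i sinα_i, with Δl_i = b_i / cosα_i.
Slice 1: Δl = 1.7/cos3.9° = 1.704 m; N'_1 = 36·cos3.9° = 35.9; c'Δl = 0.34; W sinα = 2.4
Slice 2: Δl = 1.4/cos19.7° = 1.487 m; N'_2 = 75·cos19.7° = 70.6; c'Δl = 0.30; W sinα = 25.3
Slice 3: Δl = 2.7/cos43.9° = 3.747 m; N'_3 = 101·cos43.9° = 72.8; c'Δl = 0.75; W sinα = 70.0
Σc'Δl = 1.4 kN/m; ΣN' = 179.3 kN/m; ΣW sinα = 97.8 kN/m
Resisting = 1.4 + 179.3·tan31.4° = 1.4 + 109.4 = 110.8 kN/m
FS = 110.8 / 97.8 = 1.134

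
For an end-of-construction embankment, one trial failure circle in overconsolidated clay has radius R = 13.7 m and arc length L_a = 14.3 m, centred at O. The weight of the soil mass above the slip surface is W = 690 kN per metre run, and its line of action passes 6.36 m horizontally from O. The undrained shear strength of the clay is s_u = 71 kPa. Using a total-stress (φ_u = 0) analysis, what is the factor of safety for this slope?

Taking moments about the centre O, the resisting moment is provided by the undrained shear strength acting along the arc:
M_R = s_u·L_a·R = 71·14.30·13.7 = 13909.6 kN·m/m
M_D = W·d = 690·6.36 = 4388.4 kN·m/m
FS = M_R / M_D = 13909.6 / 4388.4 = 3.170

FS = 3.17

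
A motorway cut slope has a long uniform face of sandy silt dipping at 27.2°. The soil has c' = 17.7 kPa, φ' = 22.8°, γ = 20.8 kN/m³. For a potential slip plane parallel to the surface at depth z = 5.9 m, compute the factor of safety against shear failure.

FS = 1.17

For an infinite slope with a slip plane parallel to the surface (no pore pressure): FS = [c' + γz cos²β tanφ'] / [γz sinβ cosβ].
γz = 20.8·5.9 = 122.72 kN/m²
Numerator = 17.7 + 122.72·cos²27.2°·tan22.8° = 17.7 + 122.72·0.7911·0.4204 = 58.508 kPa
Denominator = 122.72·sin27.2°·cos27.2° = 122.72·0.4571·0.8894 = 49.892 kPa
FS = 58.508 / 49.892 = 1.173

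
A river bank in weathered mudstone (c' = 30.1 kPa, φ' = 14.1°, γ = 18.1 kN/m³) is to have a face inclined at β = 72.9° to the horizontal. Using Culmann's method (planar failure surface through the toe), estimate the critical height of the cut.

H_c = 12.79 m

Culmann's analysis gives the critical failure plane at α_cr = (β + φ')/2 = (72.9 + 14.1)/2 = 43.5°, and the critical height
H_c = (4c'/γ) · sinβ cosφ' / [1 − cos(β − φ')]
    = (4·30.1/18.1) · sin72.9°·cos14.1° / [1 − cos(58.8°)]
    = 6.652 · 0.9558·0.9699 / [1 − 0.5180]
    = 6.652 · 0.9270 / 0.4820
    = 12.79 m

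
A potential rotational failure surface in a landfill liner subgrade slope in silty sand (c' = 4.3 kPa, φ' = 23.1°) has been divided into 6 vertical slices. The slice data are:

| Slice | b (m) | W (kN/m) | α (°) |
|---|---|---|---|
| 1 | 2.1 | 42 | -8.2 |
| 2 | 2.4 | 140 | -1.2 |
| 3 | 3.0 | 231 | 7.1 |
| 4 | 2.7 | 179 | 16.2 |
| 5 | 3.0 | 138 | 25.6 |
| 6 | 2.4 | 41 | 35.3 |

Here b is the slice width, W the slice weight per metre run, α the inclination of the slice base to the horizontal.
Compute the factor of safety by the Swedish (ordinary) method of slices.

FS = 2.53

Ordinary method of slices: FS = Σ[c'·Δl_i + (W_i cosα_i)·tanφ'] / Σ W_i sinα_i, with Δl_i = b_i / cosα_i.
Slice 1: Δl = 2.1/cos(-8.2°) = 2.122 m; N'_1 = 42·cos(-8.2°) = 41.6; c'Δl = 9.12; W sinα = -6.0
Slice 2: Δl = 2.4/cos(-1.2°) = 2.401 m; N'_2 = 140·cos(-1.2°) = 140.0; c'Δl = 10.32; W sinα = -2.9
Slice 3: Δl = 3.0/cos7.1° = 3.023 m; N'_3 = 231·cos7.1° = 229.2; c'Δl = 13.00; W sinα = 28.6
Slice 4: Δl = 2.7/cos16.2° = 2.812 m; N'_4 = 179·cos16.2° = 171.9; c'Δl = 12.09; W sinα = 49.9
Slice 5: Δl = 3.0/cos25.6° = 3.327 m; N'_5 = 138·cos25.6° = 124.5; c'Δl = 14.30; W sinα = 59.6
Slice 6: Δl = 2.4/cos35.3° = 2.941 m; N'_6 = 41·cos35.3° = 33.5; c'Δl = 12.64; W sinα = 23.7
Σc'Δl = 71.5 kN/m; ΣN' = 740.6 kN/m; ΣW sinα = 152.9 kN/m
Resisting = 71.5 + 740.6·tan23.1° = 71.5 + 315.9 = 387.4 kN/m
FS = 387.4 / 152.9 = 2.534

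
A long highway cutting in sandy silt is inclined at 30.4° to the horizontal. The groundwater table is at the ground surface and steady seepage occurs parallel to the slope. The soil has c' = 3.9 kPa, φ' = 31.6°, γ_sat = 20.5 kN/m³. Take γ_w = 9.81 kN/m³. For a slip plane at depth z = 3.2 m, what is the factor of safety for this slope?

With seepage parallel to the slope and the water table at the surface, the effective normal stress on the slip plane uses the buoyant unit weight γ' = γ_sat − γ_w while the driving shear stress uses γ_sat:
FS = [c' + γ' z cos²β tanφ'] / [γ_sat z sinβ cosβ]
γ' = 20.5 − 9.81 = 10.69 kN/m³
Numerator = 3.9 + 10.69·3.2·cos²30.4°·tan31.6° = 3.9 + 10.69·3.2·0.7439·0.6152 = 19.556 kPa
Denominator = 20.5·3.2·sin30.4°·cos30.4° = 20.5·3.2·0.5060·0.8625 = 28.632 kPa
FS = 19.556 / 28.632 = 0.683

FS = 0.68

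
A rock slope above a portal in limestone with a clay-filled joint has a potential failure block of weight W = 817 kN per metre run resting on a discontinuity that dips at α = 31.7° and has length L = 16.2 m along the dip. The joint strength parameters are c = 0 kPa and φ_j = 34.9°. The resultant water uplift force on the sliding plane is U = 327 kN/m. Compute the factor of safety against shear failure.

FS = 0.60

Resolving the block weight along and normal to the plane and applying the Mohr–Coulomb strength on the joint:
N' = W cosα − U = 817·cos31.7° − 327 = 368.1 kN/m
Driving force T = W sinα = 817·sin31.7° = 429.3 kN/m
Resisting force R = c·L + N'·tanφ_j = 0·16.2 + 368.1·tan34.9° = 0.0 + 256.8 = 256.8 kN/m
FS = R / T = 256.8 / 429.3 = 0.598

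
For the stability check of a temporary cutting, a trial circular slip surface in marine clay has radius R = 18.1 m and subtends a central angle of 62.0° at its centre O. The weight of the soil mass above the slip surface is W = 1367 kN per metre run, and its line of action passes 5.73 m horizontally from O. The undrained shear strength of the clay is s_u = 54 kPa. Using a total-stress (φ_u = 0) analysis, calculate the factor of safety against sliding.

FS = 2.44

Taking moments about the centre O, the resisting moment is provided by the undrained shear strength acting along the arc:
Arc length L_a = R·θ = 18.1·(62.0°·π/180) = 18.1·1.0821 = 19.59 m
M_R = s_u·L_a·R = 54·19.59·18.1 = 19143.4 kN·m/m
M_D = W·d = 1367·5.73 = 7832.9 kN·m/m
FS = M_R / M_D = 19143.4 / 7832.9 = 2.444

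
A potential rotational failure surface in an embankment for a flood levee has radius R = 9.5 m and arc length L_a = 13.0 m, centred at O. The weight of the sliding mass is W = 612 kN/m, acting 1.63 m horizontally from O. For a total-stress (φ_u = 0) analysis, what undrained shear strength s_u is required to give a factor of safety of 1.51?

FS = s_u·L_a·R / (W·d), so s_u = FS·W·d / (L_a·R).
s_u = 1.51·612·1.63 / (13.00·9.5) = 1506.3 / 123.50 = 12.20 kPa

s_u = 12.2 kPa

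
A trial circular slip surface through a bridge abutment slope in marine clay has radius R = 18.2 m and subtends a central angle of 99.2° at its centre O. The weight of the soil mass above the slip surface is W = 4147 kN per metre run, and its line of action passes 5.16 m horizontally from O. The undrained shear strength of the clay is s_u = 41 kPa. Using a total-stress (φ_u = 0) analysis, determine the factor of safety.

FS = 1.10

Taking moments about the centre O, the resisting moment is provided by the undrained shear strength acting along the arc:
Arc length L_a = R·θ = 18.2·(99.2°·π/180) = 18.2·1.7314 = 31.51 m
M_R = s_u·L_a·R = 41·31.51·18.2 = 23513.4 kN·m/m
M_D = W·d = 4147·5.16 = 21398.5 kN·m/m
FS = M_R / M_D = 23513.4 / 21398.5 = 1.099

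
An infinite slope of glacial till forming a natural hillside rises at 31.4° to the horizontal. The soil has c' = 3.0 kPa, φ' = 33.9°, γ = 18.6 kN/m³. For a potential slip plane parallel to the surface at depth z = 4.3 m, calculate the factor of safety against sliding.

FS = 1.19

For an infinite slope with a slip plane parallel to the surface (no pore pressure): FS = [c' + γz cos²β tanφ'] / [γz sinβ cosβ].
γz = 18.6·4.3 = 79.98 kN/m²
Numerator = 3.0 + 79.98·cos²31.4°·tan33.9° = 3.0 + 79.98·0.7285·0.6720 = 42.155 kPa
Denominator = 79.98·sin31.4°·cos31.4° = 79.98·0.5210·0.8536 = 35.568 kPa
FS = 42.155 / 35.568 = 1.185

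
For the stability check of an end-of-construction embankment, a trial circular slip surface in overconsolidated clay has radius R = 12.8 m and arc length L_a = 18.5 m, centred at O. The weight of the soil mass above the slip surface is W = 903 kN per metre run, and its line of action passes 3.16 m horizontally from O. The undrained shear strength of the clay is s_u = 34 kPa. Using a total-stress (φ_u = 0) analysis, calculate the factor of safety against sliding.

FS = 2.82

Taking moments about the centre O, the resisting moment is provided by the undrained shear strength acting along the arc:
M_R = s_u·L_a·R = 34·18.50·12.8 = 8051.2 kN·m/m
M_D = W·d = 903·3.16 = 2853.5 kN·m/m
FS = M_R / M_D = 8051.2 / 2853.5 = 2.822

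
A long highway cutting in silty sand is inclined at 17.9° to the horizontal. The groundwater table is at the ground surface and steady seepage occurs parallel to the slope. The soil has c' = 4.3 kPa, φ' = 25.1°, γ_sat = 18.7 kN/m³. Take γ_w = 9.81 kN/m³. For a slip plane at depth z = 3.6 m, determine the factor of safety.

FS = 0.91

With seepage parallel to the slope and the water table at the surface, the effective normal stress on the slip plane uses the buoyant unit weight γ' = γ_sat − γ_w while the driving shear stress uses γ_sat:
FS = [c' + γ' z cos²β tanφ'] / [γ_sat z sinβ cosβ]
γ' = 18.7 − 9.81 = 8.89 kN/m³
Numerator = 4.3 + 8.89·3.6·cos²17.9°·tan25.1° = 4.3 + 8.89·3.6·0.9055·0.4684 = 17.876 kPa
Denominator = 18.7·3.6·sin17.9°·cos17.9° = 18.7·3.6·0.3074·0.9516 = 19.690 kPa
FS = 17.876 / 19.690 = 0.908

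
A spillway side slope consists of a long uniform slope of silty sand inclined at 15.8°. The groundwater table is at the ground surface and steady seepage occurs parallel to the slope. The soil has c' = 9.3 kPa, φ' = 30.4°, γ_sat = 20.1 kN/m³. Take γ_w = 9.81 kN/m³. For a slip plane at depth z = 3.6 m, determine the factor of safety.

FS = 1.55

With seepage parallel to the slope and the water table at the surface, the effective normal stress on the slip plane uses the buoyant unit weight γ' = γ_sat − γ_w while the driving shear stress uses γ_sat:
FS = [c' + γ' z cos²β tanφ'] / [γ_sat z sinβ cosβ]
γ' = 20.1 − 9.81 = 10.29 kN/m³
Numerator = 9.3 + 10.29·3.6·cos²15.8°·tan30.4° = 9.3 + 10.29·3.6·0.9259·0.5867 = 29.422 kPa
Denominator = 20.1·3.6·sin15.8°·cos15.8° = 20.1·3.6·0.2723·0.9622 = 18.958 kPa
FS = 29.422 / 18.958 = 1.552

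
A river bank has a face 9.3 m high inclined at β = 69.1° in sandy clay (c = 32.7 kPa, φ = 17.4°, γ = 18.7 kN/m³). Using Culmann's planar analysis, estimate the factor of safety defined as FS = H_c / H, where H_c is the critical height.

FS = 1.76

H_c = (4c/γ) · sinβ cosφ / [1 − cos(β − φ)]
    = (4·32.7/18.7) · sin69.1°·cos17.4° / [1 − cos51.7°]
    = 6.995 · 0.8915 / 0.3802 = 16.40 m
FS = H_c / H = 16.40 / 9.3 = 1.763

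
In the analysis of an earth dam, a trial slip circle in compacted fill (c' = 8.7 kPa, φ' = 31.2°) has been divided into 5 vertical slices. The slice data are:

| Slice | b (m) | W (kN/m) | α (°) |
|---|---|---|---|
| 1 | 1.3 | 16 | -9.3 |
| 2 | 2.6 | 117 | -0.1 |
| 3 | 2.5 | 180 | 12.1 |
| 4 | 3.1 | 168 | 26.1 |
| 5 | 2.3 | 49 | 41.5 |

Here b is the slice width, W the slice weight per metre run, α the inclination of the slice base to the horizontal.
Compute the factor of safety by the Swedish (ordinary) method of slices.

FS = 2.93

Ordinary method of slices: FS = Σ[c'·Δl_i + (W_i cosα_i)·tanφ'] / Σ W_i sinα_i, with Δl_i = b_i / cosα_i.
Slice 1: Δl = 1.3/cos(-9.3°) = 1.317 m; N'_1 = 16·cos(-9.3°) = 15.8; c'Δl = 11.46; W sinα = -2.6
Slice 2: Δl = 2.6/cos(-0.1°) = 2.600 m; N'_2 = 117·cos(-0.1°) = 117.0; c'Δl = 22.62; W sinα = -0.2
Slice 3: Δl = 2.5/cos12.1° = 2.557 m; N'_3 = 180·cos12.1° = 176.0; c'Δl = 22.24; W sinα = 37.7
Slice 4: Δl = 3.1/cos26.1° = 3.452 m; N'_4 = 168·cos26.1° = 150.9; c'Δl = 30.03; W sinα = 73.9
Slice 5: Δl = 2.3/cos41.5° = 3.071 m; N'_5 = 49·cos41.5° = 36.7; c'Δl = 26.72; W sinα = 32.5
Σc'Δl = 113.1 kN/m; ΣN' = 496.4 kN/m; ΣW sinα = 141.3 kN/m
Resisting = 113.1 + 496.4·tan31.2° = 113.1 + 300.6 = 413.7 kN/m
FS = 413.7 / 141.3 = 2.927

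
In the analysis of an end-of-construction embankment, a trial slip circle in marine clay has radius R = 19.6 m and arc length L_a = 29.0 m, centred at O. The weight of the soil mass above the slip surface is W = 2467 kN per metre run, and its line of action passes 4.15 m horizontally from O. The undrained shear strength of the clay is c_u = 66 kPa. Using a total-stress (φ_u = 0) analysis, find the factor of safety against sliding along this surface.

Taking moments about the centre O, the resisting moment is provided by the undrained shear strength acting along the arc:
M_R = c_u·L_a·R = 66·29.00·19.6 = 37514.4 kN·m/m
M_D = W·d = 2467·4.15 = 10238.1 kN·m/m
FS = M_R / M_D = 37514.4 / 10238.1 = 3.664

FS = 3.66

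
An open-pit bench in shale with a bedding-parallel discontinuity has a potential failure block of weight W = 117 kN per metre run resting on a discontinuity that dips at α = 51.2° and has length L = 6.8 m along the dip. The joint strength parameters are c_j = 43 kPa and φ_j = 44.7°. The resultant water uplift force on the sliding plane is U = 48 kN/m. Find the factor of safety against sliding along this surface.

Resolving the block weight along and normal to the plane and applying the Mohr–Coulomb strength on the joint:
N' = W cosα − U = 117·cos51.2° − 48 = 25.3 kN/m
Driving force T = W sinα = 117·sin51.2° = 91.2 kN/m
Resisting force R = c_j·L + N'·tanφ_j = 43·6.8 + 25.3·tan44.7° = 292.4 + 25.0 = 317.4 kN/m
FS = R / T = 317.4 / 91.2 = 3.481

FS = 3.48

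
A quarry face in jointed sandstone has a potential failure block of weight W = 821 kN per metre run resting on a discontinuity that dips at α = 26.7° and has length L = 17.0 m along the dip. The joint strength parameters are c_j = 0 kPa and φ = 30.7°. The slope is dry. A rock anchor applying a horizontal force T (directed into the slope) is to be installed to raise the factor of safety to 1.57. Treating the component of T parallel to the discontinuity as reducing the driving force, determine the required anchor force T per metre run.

Resolving forces along and normal to the sliding plane, with the horizontal anchor force T adding T·sinα to the effective normal force and T·cosα acting up the plane against the driving force:
FS = [c_jL + (W cosα + T sinα) tanφ] / [W sinα − T cosα]
Without the anchor: N' = 733.5 kN/m, driving T_d = 368.9 kN/m, resisting R = 0·17.0 + 733.5·tan30.7° = 435.5 kN/m, FS = 1.18.
Setting FS = 1.57 and solving for T:
1.57·(368.9 − T cos26.7°) = 435.5 + T sin26.7°·tan30.7°
T·(sin26.7°·tan30.7° + 1.57·cos26.7°) = 1.57·368.9 − 435.5
T·(0.4493·0.5938 + 1.57·0.8934) = 579.2 − 435.5 = 143.7
T·1.6694 = 143.7
T = 86.1 kN/m

T = 86 kN/m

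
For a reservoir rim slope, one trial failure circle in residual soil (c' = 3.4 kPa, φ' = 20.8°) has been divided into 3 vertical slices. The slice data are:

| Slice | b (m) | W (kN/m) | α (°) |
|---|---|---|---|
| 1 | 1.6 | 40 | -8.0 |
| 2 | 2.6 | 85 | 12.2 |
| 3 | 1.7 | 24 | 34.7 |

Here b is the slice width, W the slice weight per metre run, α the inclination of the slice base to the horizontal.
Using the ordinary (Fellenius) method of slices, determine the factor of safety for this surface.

FS = 2.90

Ordinary method of slices: FS = Σ[c'·Δl_i + (W_i cosα_i)·tanφ'] / Σ W_i sinα_i, with Δl_i = b_i / cosα_i.
Slice 1: Δl = 1.6/cos(-8.0°) = 1.616 m; N'_1 = 40·cos(-8.0°) = 39.6; c'Δl = 5.49; W sinα = -5.6
Slice 2: Δl = 2.6/cos12.2° = 2.660 m; N'_2 = 85·cos12.2° = 83.1; c'Δl = 9.04; W sinα = 18.0
Slice 3: Δl = 1.7/cos34.7° = 2.068 m; N'_3 = 24·cos34.7° = 19.7; c'Δl = 7.03; W sinα = 13.7
Σc'Δl = 21.6 kN/m; ΣN' = 142.4 kN/m; ΣW sinα = 26.1 kN/m
Resisting = 21.6 + 142.4·tan20.8° = 21.6 + 54.1 = 75.7 kN/m
FS = 75.7 / 26.1 = 2.904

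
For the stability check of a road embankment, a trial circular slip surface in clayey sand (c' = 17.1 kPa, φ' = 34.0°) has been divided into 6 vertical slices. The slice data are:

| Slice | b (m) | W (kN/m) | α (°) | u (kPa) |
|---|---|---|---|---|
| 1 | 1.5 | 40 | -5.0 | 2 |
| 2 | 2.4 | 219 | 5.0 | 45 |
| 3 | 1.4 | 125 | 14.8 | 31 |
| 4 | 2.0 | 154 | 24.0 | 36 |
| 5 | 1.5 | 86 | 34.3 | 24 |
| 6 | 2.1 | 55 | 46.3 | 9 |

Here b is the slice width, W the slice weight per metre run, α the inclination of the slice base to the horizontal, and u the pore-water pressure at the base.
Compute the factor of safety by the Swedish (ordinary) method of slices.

Ordinary method of slices: FS = Σ[c'·Δl_i + (W_i cosα_i − u_i·Δl_i)·tanφ'] / Σ W_i sinα_i, with Δl_i = b_i / cosα_i.
Slice 1: Δl = 1.5/cos(-5.0°) = 1.506 m; N'_1 = 40·cos(-5.0°) − 2·1.506 = 36.8; c'Δl = 25.75; W sinα = -3.5
Slice 2: Δl = 2.4/cos5.0° = 2.409 m; N'_2 = 219·cos5.0° − 45·2.409 = 109.8; c'Δl = 41.20; W sinα = 19.1
Slice 3: Δl = 1.4/cos14.8° = 1.448 m; N'_3 = 125·cos14.8° − 31·1.448 = 76.0; c'Δl = 24.76; W sinα = 31.9
Slice 4: Δl = 2.0/cos24.0° = 2.189 m; N'_4 = 154·cos24.0° − 36·2.189 = 61.9; c'Δl = 37.44; W sinα = 62.6
Slice 5: Δl = 1.5/cos34.3° = 1.816 m; N'_5 = 86·cos34.3° − 24·1.816 = 27.5; c'Δl = 31.05; W sinα = 48.5
Slice 6: Δl = 2.1/cos46.3° = 3.040 m; N'_6 = 55·cos46.3° − 9·3.040 = 10.6; c'Δl = 51.98; W sinα = 39.8
Σc'Δl = 212.2 kN/m; ΣN' = 322.5 kN/m; ΣW sinα = 198.4 kN/m
Resisting = 212.2 + 322.5·tan34.0° = 212.2 + 217.6 = 429.7 kN/m
FS = 429.7 / 198.4 = 2.166

FS = 2.17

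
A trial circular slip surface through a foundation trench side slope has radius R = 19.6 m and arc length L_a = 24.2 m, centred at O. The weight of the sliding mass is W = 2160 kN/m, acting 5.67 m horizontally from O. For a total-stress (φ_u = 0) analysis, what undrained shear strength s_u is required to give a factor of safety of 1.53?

s_u = 39.5 kPa

FS = s_u·L_a·R / (W·d), so s_u = FS·W·d / (L_a·R).
s_u = 1.53·2160·5.67 / (24.20·19.6) = 18738.2 / 474.32 = 39.51 kPa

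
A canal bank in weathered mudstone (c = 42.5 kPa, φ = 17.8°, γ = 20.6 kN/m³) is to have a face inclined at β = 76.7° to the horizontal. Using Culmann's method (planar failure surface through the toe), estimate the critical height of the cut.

Culmann's analysis gives the critical failure plane at α_cr = (β + φ)/2 = (76.7 + 17.8)/2 = 47.2°, and the critical height
H_c = (4c/γ) · sinβ cosφ / [1 − cos(β − φ)]
    = (4·42.5/20.6) · sin76.7°·cos17.8° / [1 − cos(58.9°)]
    = 8.252 · 0.9732·0.9521 / [1 − 0.5165]
    = 8.252 · 0.9266 / 0.4835
    = 15.82 m

H_c = 15.82 m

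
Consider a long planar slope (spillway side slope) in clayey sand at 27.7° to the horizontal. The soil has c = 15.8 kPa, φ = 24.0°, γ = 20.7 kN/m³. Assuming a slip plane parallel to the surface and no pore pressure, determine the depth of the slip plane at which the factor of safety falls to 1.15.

Setting FS = 1.15 in FS = [c + γz cos²β tanφ] / [γz sinβ cosβ] and solving for z:
z = c / [γ cosβ (FS·sinβ − cosβ·tanφ)]
  = 15.8 / [20.7·cos27.7°·(1.15·sin27.7° − cos27.7°·tan24.0°)]
  = 15.8 / [20.7·0.8854·(1.15·0.4648 − 0.8854·0.4452)]
  = 15.8 / 2.5726 = 6.142 m

z = 6.14 m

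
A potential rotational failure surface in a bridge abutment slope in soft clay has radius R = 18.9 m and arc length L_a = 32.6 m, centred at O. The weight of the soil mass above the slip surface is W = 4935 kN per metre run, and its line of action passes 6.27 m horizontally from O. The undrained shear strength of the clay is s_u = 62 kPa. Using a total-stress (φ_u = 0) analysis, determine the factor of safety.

FS = 1.23

Taking moments about the centre O, the resisting moment is provided by the undrained shear strength acting along the arc:
M_R = s_u·L_a·R = 62·32.60·18.9 = 38200.7 kN·m/m
M_D = W·d = 4935·6.27 = 30942.4 kN·m/m
FS = M_R / M_D = 38200.7 / 30942.4 = 1.235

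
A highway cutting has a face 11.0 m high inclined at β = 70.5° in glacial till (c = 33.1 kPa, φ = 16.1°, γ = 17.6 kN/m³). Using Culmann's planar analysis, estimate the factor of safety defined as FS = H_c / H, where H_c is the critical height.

FS = 1.48

H_c = (4c/γ) · sinβ cosφ / [1 − cos(β − φ)]
    = (4·33.1/17.6) · sin70.5°·cos16.1° / [1 − cos54.4°]
    = 7.523 · 0.9057 / 0.4179 = 16.30 m
FS = H_c / H = 16.30 / 11.0 = 1.482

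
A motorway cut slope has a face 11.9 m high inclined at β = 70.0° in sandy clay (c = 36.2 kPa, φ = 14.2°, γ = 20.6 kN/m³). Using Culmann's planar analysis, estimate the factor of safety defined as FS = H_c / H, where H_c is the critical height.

H_c = (4c/γ) · sinβ cosφ / [1 − cos(β − φ)]
    = (4·36.2/20.6) · sin70.0°·cos14.2° / [1 − cos55.8°]
    = 7.029 · 0.9110 / 0.4379 = 14.62 m
FS = H_c / H = 14.62 / 11.9 = 1.229

FS = 1.23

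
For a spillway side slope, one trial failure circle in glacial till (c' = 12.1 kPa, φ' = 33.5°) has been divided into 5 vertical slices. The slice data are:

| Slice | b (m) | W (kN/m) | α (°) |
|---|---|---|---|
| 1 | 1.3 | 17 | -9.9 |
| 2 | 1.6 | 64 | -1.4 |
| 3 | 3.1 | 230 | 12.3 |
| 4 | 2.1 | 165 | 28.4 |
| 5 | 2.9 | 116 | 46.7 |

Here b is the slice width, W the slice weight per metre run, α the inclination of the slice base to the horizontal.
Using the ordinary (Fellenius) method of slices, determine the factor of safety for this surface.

FS = 2.43

Ordinary method of slices: FS = Σ[c'·Δl_i + (W_i cosα_i)·tanφ'] / Σ W_i sinα_i, with Δl_i = b_i / cosα_i.
Slice 1: Δl = 1.3/cos(-9.9°) = 1.320 m; N'_1 = 17·cos(-9.9°) = 16.7; c'Δl = 15.97; W sinα = -2.9
Slice 2: Δl = 1.6/cos(-1.4°) = 1.600 m; N'_2 = 64·cos(-1.4°) = 64.0; c'Δl = 19.37; W sinα = -1.6
Slice 3: Δl = 3.1/cos12.3° = 3.173 m; N'_3 = 230·cos12.3° = 224.7; c'Δl = 38.39; W sinα = 49.0
Slice 4: Δl = 2.1/cos28.4° = 2.387 m; N'_4 = 165·cos28.4° = 145.1; c'Δl = 28.89; W sinα = 78.5
Slice 5: Δl = 2.9/cos46.7° = 4.229 m; N'_5 = 116·cos46.7° = 79.6; c'Δl = 51.17; W sinα = 84.4
Σc'Δl = 153.8 kN/m; ΣN' = 530.1 kN/m; ΣW sinα = 207.4 kN/m
Resisting = 153.8 + 530.1·tan33.5° = 153.8 + 350.9 = 504.7 kN/m
FS = 504.7 / 207.4 = 2.433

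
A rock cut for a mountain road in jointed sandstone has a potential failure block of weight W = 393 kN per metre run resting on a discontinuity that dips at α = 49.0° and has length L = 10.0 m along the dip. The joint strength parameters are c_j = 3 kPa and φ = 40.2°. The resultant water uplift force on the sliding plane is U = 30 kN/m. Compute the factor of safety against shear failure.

FS = 0.75

Resolving the block weight along and normal to the plane and applying the Mohr–Coulomb strength on the joint:
N' = W cosα − U = 393·cos49.0° − 30 = 227.8 kN/m
Driving force T = W sinα = 393·sin49.0° = 296.6 kN/m
Resisting force R = c_j·L + N'·tanφ = 3·10.0 + 227.8·tan40.2° = 30.0 + 192.5 = 222.5 kN/m
FS = R / T = 222.5 / 296.6 = 0.750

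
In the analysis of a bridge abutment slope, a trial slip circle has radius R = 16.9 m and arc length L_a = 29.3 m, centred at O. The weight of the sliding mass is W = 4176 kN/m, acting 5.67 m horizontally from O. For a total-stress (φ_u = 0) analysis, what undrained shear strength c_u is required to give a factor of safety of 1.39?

c_u = 66.5 kPa

FS = c_u·L_a·R / (W·d), so c_u = FS·W·d / (L_a·R).
c_u = 1.39·4176·5.67 / (29.30·16.9) = 32912.3 / 495.17 = 66.47 kPa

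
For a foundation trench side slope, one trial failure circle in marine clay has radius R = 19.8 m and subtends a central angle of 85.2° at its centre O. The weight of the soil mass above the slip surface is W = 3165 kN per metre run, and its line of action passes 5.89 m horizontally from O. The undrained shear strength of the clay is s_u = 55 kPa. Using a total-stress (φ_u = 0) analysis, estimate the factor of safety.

FS = 1.72

Taking moments about the centre O, the resisting moment is provided by the undrained shear strength acting along the arc:
Arc length L_a = R·θ = 19.8·(85.2°·π/180) = 19.8·1.4870 = 29.44 m
M_R = s_u·L_a·R = 55·29.44·19.8 = 32063.4 kN·m/m
M_D = W·d = 3165·5.89 = 18641.8 kN·m/m
FS = M_R / M_D = 32063.4 / 18641.8 = 1.720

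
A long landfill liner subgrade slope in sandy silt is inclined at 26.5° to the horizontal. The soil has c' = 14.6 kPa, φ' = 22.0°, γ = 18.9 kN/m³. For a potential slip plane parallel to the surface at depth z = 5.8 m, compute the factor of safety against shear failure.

FS = 1.14

For an infinite slope with a slip plane parallel to the surface (no pore pressure): FS = [c' + γz cos²β tanφ'] / [γz sinβ cosβ].
γz = 18.9·5.8 = 109.62 kN/m²
Numerator = 14.6 + 109.62·cos²26.5°·tan22.0° = 14.6 + 109.62·0.8009·0.4040 = 50.072 kPa
Denominator = 109.62·sin26.5°·cos26.5° = 109.62·0.4462·0.8949 = 43.773 kPa
FS = 50.072 / 43.773 = 1.144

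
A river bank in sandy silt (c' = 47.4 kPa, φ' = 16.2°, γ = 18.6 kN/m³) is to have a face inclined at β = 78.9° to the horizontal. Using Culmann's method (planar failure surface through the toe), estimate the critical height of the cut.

H_c = 17.74 m

Culmann's analysis gives the critical failure plane at α_cr = (β + φ')/2 = (78.9 + 16.2)/2 = 47.6°, and the critical height
H_c = (4c'/γ) · sinβ cosφ' / [1 − cos(β − φ')]
    = (4·47.4/18.6) · sin78.9°·cos16.2° / [1 − cos(62.7°)]
    = 10.194 · 0.9813·0.9603 / [1 − 0.4586]
    = 10.194 · 0.9423 / 0.5414
    = 17.74 m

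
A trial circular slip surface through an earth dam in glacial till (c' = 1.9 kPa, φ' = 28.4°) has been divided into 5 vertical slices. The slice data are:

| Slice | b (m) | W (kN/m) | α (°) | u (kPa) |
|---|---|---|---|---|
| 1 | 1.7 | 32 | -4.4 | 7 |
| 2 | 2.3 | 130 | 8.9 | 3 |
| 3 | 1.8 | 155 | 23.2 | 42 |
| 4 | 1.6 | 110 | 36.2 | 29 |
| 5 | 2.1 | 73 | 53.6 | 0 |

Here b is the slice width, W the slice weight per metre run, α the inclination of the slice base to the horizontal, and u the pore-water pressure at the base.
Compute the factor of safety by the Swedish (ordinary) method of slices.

Ordinary method of slices: FS = Σ[c'·Δl_i + (W_i cosα_i − u_i·Δl_i)·tanφ'] / Σ W_i sinα_i, with Δl_i = b_i / cosα_i.
Slice 1: Δl = 1.7/cos(-4.4°) = 1.705 m; N'_1 = 32·cos(-4.4°) − 7·1.705 = 20.0; c'Δl = 3.24; W sinα = -2.5
Slice 2: Δl = 2.3/cos8.9° = 2.328 m; N'_2 = 130·cos8.9° − 3·2.328 = 121.5; c'Δl = 4.42; W sinα = 20.1
Slice 3: Δl = 1.8/cos23.2° = 1.958 m; N'_3 = 155·cos23.2° − 42·1.958 = 60.2; c'Δl = 3.72; W sinα = 61.1
Slice 4: Δl = 1.6/cos36.2° = 1.983 m; N'_4 = 110·cos36.2° − 29·1.983 = 31.3; c'Δl = 3.77; W sinα = 65.0
Slice 5: Δl = 2.1/cos53.6° = 3.539 m; N'_5 = 73·cos53.6° − 0·3.539 = 43.3; c'Δl = 6.72; W sinα = 58.8
Σc'Δl = 21.9 kN/m; ΣN' = 276.2 kN/m; ΣW sinα = 202.4 kN/m
Resisting = 21.9 + 276.2·tan28.4° = 21.9 + 149.4 = 171.2 kN/m
FS = 171.2 / 202.4 = 0.846

FS = 0.85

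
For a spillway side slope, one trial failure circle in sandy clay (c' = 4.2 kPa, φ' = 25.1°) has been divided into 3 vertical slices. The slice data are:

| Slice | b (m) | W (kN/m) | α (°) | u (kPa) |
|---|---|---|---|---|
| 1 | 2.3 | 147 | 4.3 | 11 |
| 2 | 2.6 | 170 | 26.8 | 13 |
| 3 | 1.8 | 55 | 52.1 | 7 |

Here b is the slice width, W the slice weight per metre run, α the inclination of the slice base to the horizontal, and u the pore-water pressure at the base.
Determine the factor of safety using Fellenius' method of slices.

Ordinary method of slices: FS = Σ[c'·Δl_i + (W_i cosα_i − u_i·Δl_i)·tanφ'] / Σ W_i sinα_i, with Δl_i = b_i / cosα_i.
Slice 1: Δl = 2.3/cos4.3° = 2.306 m; N'_1 = 147·cos4.3° − 11·2.306 = 121.2; c'Δl = 9.69; W sinα = 11.0
Slice 2: Δl = 2.6/cos26.8° = 2.913 m; N'_2 = 170·cos26.8° − 13·2.913 = 113.9; c'Δl = 12.23; W sinα = 76.6
Slice 3: Δl = 1.8/cos52.1° = 2.930 m; N'_3 = 55·cos52.1° − 7·2.930 = 13.3; c'Δl = 12.31; W sinα = 43.4
Σc'Δl = 34.2 kN/m; ΣN' = 248.4 kN/m; ΣW sinα = 131.1 kN/m
Resisting = 34.2 + 248.4·tan25.1° = 34.2 + 116.3 = 150.6 kN/m
FS = 150.6 / 131.1 = 1.149

FS = 1.15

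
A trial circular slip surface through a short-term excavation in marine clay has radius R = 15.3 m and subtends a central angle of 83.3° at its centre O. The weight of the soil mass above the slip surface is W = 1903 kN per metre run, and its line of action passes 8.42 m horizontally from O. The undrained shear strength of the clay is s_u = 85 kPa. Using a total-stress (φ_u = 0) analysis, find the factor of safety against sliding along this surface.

FS = 1.81

Taking moments about the centre O, the resisting moment is provided by the undrained shear strength acting along the arc:
Arc length L_a = R·θ = 15.3·(83.3°·π/180) = 15.3·1.4539 = 22.24 m
M_R = s_u·L_a·R = 85·22.24·15.3 = 28928.4 kN·m/m
M_D = W·d = 1903·8.42 = 16023.3 kN·m/m
FS = M_R / M_D = 28928.4 / 16023.3 = 1.805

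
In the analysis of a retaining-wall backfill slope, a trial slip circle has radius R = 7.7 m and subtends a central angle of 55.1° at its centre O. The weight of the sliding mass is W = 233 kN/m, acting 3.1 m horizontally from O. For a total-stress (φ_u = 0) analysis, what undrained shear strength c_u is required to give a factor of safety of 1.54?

FS = c_u·L_a·R / (W·d), so c_u = FS·W·d / (L_a·R).
Arc length L_a = R·θ = 7.7·(55.1°·π/180) = 7.7·0.9617 = 7.40 m
c_u = 1.54·233·3.1 / (7.40·7.7) = 1112.3 / 57.02 = 19.51 kPa

c_u = 19.5 kPa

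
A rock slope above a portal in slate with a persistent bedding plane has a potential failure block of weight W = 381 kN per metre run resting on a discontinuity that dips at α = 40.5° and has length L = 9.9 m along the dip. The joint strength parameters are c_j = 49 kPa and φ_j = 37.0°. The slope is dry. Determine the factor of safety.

FS = 2.84

Resolving the block weight along and normal to the plane and applying the Mohr–Coulomb strength on the joint:
N' = W cosα = 381·cos40.5° = 289.7 kN/m
Driving force T = W sinα = 381·sin40.5° = 247.4 kN/m
Resisting force R = c_j·L + N'·tanφ_j = 49·9.9 + 289.7·tan37.0° = 485.1 + 218.3 = 703.4 kN/m
FS = R / T = 703.4 / 247.4 = 2.843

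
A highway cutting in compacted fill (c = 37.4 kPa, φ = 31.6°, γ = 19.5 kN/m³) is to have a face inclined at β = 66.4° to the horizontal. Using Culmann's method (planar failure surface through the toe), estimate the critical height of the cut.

H_c = 33.48 m

Culmann's analysis gives the critical failure plane at α_cr = (β + φ)/2 = (66.4 + 31.6)/2 = 49.0°, and the critical height
H_c = (4c/γ) · sinβ cosφ / [1 − cos(β − φ)]
    = (4·37.4/19.5) · sin66.4°·cos31.6° / [1 − cos(34.8°)]
    = 7.672 · 0.9164·0.8517 / [1 − 0.8211]
    = 7.672 · 0.7805 / 0.1789
    = 33.48 m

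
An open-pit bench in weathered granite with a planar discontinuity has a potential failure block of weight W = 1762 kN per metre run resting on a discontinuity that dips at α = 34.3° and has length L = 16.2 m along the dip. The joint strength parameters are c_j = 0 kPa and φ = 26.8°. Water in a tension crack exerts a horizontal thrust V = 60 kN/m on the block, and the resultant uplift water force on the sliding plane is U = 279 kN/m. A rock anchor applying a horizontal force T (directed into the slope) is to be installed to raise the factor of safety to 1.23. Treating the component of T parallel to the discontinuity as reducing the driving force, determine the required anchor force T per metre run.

T = 542 kN/m

Resolving forces along and normal to the sliding plane, with the horizontal anchor force T adding T·sinα to the effective normal force and T·cosα acting up the plane against the driving force:
FS = [c_jL + (W cosα − U − V sinα + T sinα) tanφ] / [W sinα + V cosα − T cosα]
Without the anchor: N' = 1142.8 kN/m, driving T_d = 1042.5 kN/m, resisting R = 0·16.2 + 1142.8·tan26.8° = 577.3 kN/m, FS = 0.55.
Setting FS = 1.23 and solving for T:
1.23·(1042.5 − T cos34.3°) = 577.3 + T sin34.3°·tan26.8°
T·(sin34.3°·tan26.8° + 1.23·cos34.3°) = 1.23·1042.5 − 577.3
T·(0.5635·0.5051 + 1.23·0.8261) = 1282.3 − 577.3 = 705.0
T·1.3008 = 705.0
T = 542.0 kN/m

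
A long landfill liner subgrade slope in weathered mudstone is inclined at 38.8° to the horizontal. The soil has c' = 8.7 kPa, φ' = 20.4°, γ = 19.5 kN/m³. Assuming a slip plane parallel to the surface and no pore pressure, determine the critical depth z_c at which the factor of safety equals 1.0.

z_c = 1.70 m

Setting FS = 1.00 in FS = [c' + γz cos²β tanφ'] / [γz sinβ cosβ] and solving for z:
z = c' / [γ cosβ (FS·sinβ − cosβ·tanφ')]
  = 8.7 / [19.5·cos38.8°·(1.00·sin38.8° − cos38.8°·tan20.4°)]
  = 8.7 / [19.5·0.7793·(1.00·0.6266 − 0.7793·0.3719)]
  = 8.7 / 5.1179 = 1.700 m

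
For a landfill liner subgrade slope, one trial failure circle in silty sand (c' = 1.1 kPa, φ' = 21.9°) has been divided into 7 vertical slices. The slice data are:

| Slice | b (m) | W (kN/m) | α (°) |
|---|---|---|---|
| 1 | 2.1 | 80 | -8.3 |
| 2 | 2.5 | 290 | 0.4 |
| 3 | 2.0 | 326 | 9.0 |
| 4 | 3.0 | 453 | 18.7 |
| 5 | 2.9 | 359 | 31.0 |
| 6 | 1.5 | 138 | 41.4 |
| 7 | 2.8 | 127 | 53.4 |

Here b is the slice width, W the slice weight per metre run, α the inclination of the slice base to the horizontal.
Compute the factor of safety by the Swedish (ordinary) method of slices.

Ordinary method of slices: FS = Σ[c'·Δl_i + (W_i cosα_i)·tanφ'] / Σ W_i sinα_i, with Δl_i = b_i / cosα_i.
Slice 1: Δl = 2.1/cos(-8.3°) = 2.122 m; N'_1 = 80·cos(-8.3°) = 79.2; c'Δl = 2.33; W sinα = -11.5
Slice 2: Δl = 2.5/cos0.4° = 2.500 m; N'_2 = 290·cos0.4° = 290.0; c'Δl = 2.75; W sinα = 2.0
Slice 3: Δl = 2.0/cos9.0° = 2.025 m; N'_3 = 326·cos9.0° = 322.0; c'Δl = 2.23; W sinα = 51.0
Slice 4: Δl = 3.0/cos18.7° = 3.167 m; N'_4 = 453·cos18.7° = 429.1; c'Δl = 3.48; W sinα = 145.2
Slice 5: Δl = 2.9/cos31.0° = 3.383 m; N'_5 = 359·cos31.0° = 307.7; c'Δl = 3.72; W sinα = 184.9
Slice 6: Δl = 1.5/cos41.4° = 2.000 m; N'_6 = 138·cos41.4° = 103.5; c'Δl = 2.20; W sinα = 91.3
Slice 7: Δl = 2.8/cos53.4° = 4.696 m; N'_7 = 127·cos53.4° = 75.7; c'Δl = 5.17; W sinα = 102.0
Σc'Δl = 21.9 kN/m; ΣN' = 1607.2 kN/m; ΣW sinα = 564.8 kN/m
Resisting = 21.9 + 1607.2·tan21.9° = 21.9 + 646.1 = 668.0 kN/m
FS = 668.0 / 564.8 = 1.183

FS = 1.18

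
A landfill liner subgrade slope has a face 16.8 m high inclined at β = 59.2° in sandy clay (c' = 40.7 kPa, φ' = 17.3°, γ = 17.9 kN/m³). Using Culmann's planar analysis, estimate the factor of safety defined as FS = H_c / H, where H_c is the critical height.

H_c = (4c'/γ) · sinβ cosφ' / [1 − cos(β − φ')]
    = (4·40.7/17.9) · sin59.2°·cos17.3° / [1 − cos41.9°]
    = 9.095 · 0.8201 / 0.2557 = 29.17 m
FS = H_c / H = 29.17 / 16.8 = 1.736

FS = 1.74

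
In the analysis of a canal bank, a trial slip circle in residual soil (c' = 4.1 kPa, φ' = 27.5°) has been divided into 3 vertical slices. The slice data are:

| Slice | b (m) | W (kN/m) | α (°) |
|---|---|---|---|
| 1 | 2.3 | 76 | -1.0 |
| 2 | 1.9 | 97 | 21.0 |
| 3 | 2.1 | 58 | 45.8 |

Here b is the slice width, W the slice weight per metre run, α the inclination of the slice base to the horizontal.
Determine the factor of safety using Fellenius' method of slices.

Ordinary method of slices: FS = Σ[c'·Δl_i + (W_i cosα_i)·tanφ'] / Σ W_i sinα_i, with Δl_i = b_i / cosα_i.
Slice 1: Δl = 2.3/cos(-1.0°) = 2.300 m; N'_1 = 76·cos(-1.0°) = 76.0; c'Δl = 9.43; W sinα = -1.3
Slice 2: Δl = 1.9/cos21.0° = 2.035 m; N'_2 = 97·cos21.0° = 90.6; c'Δl = 8.34; W sinα = 34.8
Slice 3: Δl = 2.1/cos45.8° = 3.012 m; N'_3 = 58·cos45.8° = 40.4; c'Δl = 12.35; W sinα = 41.6
Σc'Δl = 30.1 kN/m; ΣN' = 207.0 kN/m; ΣW sinα = 75.0 kN/m
Resisting = 30.1 + 207.0·tan27.5° = 30.1 + 107.7 = 137.9 kN/m
FS = 137.9 / 75.0 = 1.838

FS = 1.84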